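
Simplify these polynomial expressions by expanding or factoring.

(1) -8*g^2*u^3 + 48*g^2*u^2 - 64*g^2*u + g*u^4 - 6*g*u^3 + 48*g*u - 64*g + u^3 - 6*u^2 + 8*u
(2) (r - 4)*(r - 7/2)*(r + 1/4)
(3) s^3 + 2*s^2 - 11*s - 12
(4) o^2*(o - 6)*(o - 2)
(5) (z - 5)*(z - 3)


(1) = (-8*g + u)*(u - 4)*(u - 2)*(g*u + 1)
(2) = r^3 - 29*r^2/4 + 97*r/8 + 7/2
(3) = (s - 3)*(s + 1)*(s + 4)
(4) = o^4 - 8*o^3 + 12*o^2
(5) = z^2 - 8*z + 15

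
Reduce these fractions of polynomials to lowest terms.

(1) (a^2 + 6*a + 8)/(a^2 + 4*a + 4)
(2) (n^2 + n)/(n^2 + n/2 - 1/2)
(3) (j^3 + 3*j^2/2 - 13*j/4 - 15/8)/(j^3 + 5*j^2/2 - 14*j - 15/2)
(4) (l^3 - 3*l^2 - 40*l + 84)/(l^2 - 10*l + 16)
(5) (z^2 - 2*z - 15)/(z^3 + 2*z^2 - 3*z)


(1) = (a + 4)/(a + 2)
(2) = 2*n/(2*n - 1)
(3) = (4*j^2 + 4*j - 15)/(4*j^2 + 8*j - 60)
(4) = (l^2 - l - 42)/(l - 8)
(5) = (z - 5)/(z^2 - z)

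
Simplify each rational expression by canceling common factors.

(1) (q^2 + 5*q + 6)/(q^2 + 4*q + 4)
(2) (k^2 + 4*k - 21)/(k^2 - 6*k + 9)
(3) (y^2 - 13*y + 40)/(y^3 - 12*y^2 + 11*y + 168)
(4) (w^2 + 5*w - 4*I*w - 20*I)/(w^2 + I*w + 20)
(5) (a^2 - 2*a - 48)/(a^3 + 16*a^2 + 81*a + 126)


(1) = (q + 3)/(q + 2)
(2) = (k + 7)/(k - 3)
(3) = (y - 5)/(y^2 - 4*y - 21)
(4) = (w + 5)/(w + 5*I)
(5) = (a - 8)/(a^2 + 10*a + 21)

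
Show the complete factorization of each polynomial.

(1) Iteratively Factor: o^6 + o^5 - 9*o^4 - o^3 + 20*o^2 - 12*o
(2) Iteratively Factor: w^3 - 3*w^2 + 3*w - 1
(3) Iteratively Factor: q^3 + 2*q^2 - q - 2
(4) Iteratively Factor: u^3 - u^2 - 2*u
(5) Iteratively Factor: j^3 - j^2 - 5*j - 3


(1) = (o - 1)*(o^5 + 2*o^4 - 7*o^3 - 8*o^2 + 12*o) = (o - 1)*(o + 2)*(o^4 - 7*o^2 + 6*o) = (o - 1)*(o + 2)*(o + 3)*(o^3 - 3*o^2 + 2*o) = (o - 2)*(o - 1)*(o + 2)*(o + 3)*(o^2 - o) = (o - 2)*(o - 1)^2*(o + 2)*(o + 3)*(o)
(2) = (w - 1)*(w^2 - 2*w + 1) = (w - 1)^2*(w - 1)
(3) = (q + 1)*(q^2 + q - 2) = (q + 1)*(q + 2)*(q - 1)
(4) = (u)*(u^2 - u - 2) = u*(u - 2)*(u + 1)
(5) = (j - 3)*(j^2 + 2*j + 1) = (j - 3)*(j + 1)*(j + 1)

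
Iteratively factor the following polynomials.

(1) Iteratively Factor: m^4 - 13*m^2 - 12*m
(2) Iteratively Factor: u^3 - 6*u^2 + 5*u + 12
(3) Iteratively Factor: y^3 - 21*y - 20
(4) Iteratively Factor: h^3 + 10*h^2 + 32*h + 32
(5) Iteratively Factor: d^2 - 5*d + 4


(1) = (m - 4)*(m^3 + 4*m^2 + 3*m) = m*(m - 4)*(m^2 + 4*m + 3) = m*(m - 4)*(m + 3)*(m + 1)
(2) = (u + 1)*(u^2 - 7*u + 12) = (u - 4)*(u + 1)*(u - 3)
(3) = (y + 4)*(y^2 - 4*y - 5) = (y + 1)*(y + 4)*(y - 5)
(4) = (h + 2)*(h^2 + 8*h + 16) = (h + 2)*(h + 4)*(h + 4)
(5) = (d - 1)*(d - 4)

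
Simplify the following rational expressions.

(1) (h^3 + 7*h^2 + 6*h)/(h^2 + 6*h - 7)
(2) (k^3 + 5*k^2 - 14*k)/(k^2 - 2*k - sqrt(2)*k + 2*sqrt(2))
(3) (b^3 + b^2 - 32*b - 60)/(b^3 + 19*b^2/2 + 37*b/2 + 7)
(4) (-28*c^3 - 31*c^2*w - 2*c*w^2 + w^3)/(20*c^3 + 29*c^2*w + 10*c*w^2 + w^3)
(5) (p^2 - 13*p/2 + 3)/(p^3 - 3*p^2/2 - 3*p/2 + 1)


(1) = (h^3 + 7*h^2 + 6*h)/(h^2 + 6*h - 7)
(2) = (k^2 + 7*k)/(k - sqrt(2))
(3) = (2*b^2 - 2*b - 60)/(2*b^2 + 15*b + 7)
(4) = (-7*c + w)/(5*c + w)
(5) = (p - 6)/(p^2 - p - 2)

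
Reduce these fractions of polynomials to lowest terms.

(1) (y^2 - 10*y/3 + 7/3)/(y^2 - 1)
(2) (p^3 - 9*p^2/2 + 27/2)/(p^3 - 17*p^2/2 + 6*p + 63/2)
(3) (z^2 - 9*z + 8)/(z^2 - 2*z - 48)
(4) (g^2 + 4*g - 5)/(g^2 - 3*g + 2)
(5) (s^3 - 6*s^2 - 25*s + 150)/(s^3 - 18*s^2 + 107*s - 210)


(1) = (3*y - 7)/(3*y + 3)
(2) = (p - 3)/(p - 7)
(3) = (z - 1)/(z + 6)
(4) = (g + 5)/(g - 2)
(5) = (s + 5)/(s - 7)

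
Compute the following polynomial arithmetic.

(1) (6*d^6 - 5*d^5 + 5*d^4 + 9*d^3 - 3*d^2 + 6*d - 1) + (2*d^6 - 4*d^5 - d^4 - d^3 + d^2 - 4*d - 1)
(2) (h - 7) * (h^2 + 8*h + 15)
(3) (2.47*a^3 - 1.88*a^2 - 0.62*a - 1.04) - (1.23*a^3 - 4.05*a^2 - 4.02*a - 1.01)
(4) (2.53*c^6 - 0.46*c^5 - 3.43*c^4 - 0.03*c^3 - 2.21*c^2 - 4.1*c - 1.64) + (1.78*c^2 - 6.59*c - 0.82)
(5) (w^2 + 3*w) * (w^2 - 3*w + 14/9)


(1) = 8*d^6 - 9*d^5 + 4*d^4 + 8*d^3 - 2*d^2 + 2*d - 2
(2) = h^3 + h^2 - 41*h - 105
(3) = 1.24*a^3 + 2.17*a^2 + 3.4*a - 0.03
(4) = 2.53*c^6 - 0.46*c^5 - 3.43*c^4 - 0.03*c^3 - 0.43*c^2 - 10.69*c - 2.46
(5) = w^4 - 67*w^2/9 + 14*w/3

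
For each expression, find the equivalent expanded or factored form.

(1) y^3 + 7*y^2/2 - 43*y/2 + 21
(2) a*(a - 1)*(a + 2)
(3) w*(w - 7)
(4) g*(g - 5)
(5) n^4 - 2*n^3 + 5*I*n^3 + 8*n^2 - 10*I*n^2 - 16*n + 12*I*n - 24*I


(1) = (y - 2)*(y - 3/2)*(y + 7)
(2) = a^3 + a^2 - 2*a
(3) = w^2 - 7*w
(4) = g^2 - 5*g
(5) = (n - 2)*(n - 2*I)*(n + I)*(n + 6*I)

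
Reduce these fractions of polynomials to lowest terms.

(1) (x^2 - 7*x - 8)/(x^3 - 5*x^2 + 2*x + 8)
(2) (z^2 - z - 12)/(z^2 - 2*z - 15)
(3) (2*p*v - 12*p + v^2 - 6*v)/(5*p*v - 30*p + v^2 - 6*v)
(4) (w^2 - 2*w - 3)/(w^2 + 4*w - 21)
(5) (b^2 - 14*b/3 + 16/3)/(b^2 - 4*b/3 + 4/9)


(1) = (x - 8)/(x^2 - 6*x + 8)
(2) = (z - 4)/(z - 5)
(3) = (2*p + v)/(5*p + v)
(4) = (w + 1)/(w + 7)
(5) = (9*b^2 - 42*b + 48)/(9*b^2 - 12*b + 4)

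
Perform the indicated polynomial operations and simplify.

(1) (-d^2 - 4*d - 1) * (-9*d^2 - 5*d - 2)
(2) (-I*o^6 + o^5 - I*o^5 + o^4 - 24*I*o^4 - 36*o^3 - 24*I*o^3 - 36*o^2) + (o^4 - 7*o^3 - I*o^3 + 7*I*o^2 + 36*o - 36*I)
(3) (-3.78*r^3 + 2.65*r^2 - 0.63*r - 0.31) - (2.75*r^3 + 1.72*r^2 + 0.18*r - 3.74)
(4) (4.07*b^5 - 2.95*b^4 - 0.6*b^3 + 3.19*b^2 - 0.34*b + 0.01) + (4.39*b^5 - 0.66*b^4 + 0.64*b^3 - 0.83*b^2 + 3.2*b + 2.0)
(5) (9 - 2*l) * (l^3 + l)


(1) = 9*d^4 + 41*d^3 + 31*d^2 + 13*d + 2
(2) = -I*o^6 + o^5 - I*o^5 + 2*o^4 - 24*I*o^4 - 43*o^3 - 25*I*o^3 - 36*o^2 + 7*I*o^2 + 36*o - 36*I
(3) = -6.53*r^3 + 0.93*r^2 - 0.81*r + 3.43
(4) = 8.46*b^5 - 3.61*b^4 + 0.04*b^3 + 2.36*b^2 + 2.86*b + 2.01
(5) = -2*l^4 + 9*l^3 - 2*l^2 + 9*l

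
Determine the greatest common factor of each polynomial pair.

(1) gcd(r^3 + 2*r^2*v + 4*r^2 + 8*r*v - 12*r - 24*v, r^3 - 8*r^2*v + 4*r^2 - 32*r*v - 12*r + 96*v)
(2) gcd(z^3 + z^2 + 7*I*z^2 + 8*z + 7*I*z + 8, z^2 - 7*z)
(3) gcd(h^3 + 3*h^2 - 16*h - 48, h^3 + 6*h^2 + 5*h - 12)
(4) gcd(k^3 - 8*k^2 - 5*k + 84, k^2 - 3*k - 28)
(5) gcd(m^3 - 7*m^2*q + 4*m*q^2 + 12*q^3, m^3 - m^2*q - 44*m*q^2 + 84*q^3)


(1) = gcd((r - 2)*(r + 6)*(r + 2*v), (r - 2)*(r + 6)*(r - 8*v)) = r^2 + 4*r - 12
(2) = 1
(3) = gcd((h - 4)*(h + 3)*(h + 4), (h - 1)*(h + 3)*(h + 4)) = h^2 + 7*h + 12
(4) = gcd((k - 7)*(k - 4)*(k + 3), (k - 7)*(k + 4)) = k - 7
(5) = gcd((m - 6*q)*(m - 2*q)*(m + q), (m - 6*q)*(m - 2*q)*(m + 7*q)) = m^2 - 8*m*q + 12*q^2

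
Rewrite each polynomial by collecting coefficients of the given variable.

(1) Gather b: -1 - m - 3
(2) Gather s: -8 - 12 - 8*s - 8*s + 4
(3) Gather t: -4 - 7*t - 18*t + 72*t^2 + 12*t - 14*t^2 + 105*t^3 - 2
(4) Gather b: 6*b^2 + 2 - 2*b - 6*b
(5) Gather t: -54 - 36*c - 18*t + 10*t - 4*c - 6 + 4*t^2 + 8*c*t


(1) = -m - 4
(2) = -16*s - 16
(3) = 105*t^3 + 58*t^2 - 13*t - 6
(4) = 6*b^2 - 8*b + 2
(5) = -40*c + 4*t^2 + t*(8*c - 8) - 60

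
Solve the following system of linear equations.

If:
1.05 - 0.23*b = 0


Then:
b = 4.57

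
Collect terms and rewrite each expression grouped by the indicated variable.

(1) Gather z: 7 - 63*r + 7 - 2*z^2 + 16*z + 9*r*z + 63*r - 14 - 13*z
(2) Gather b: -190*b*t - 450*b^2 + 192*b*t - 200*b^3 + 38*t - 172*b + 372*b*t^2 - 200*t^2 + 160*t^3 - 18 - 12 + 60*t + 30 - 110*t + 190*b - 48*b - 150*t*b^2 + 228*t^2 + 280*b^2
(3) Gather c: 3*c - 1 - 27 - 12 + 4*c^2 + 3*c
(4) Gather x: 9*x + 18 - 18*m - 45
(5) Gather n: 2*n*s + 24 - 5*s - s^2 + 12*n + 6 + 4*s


(1) = -2*z^2 + z*(9*r + 3)
(2) = -200*b^3 + b^2*(-150*t - 170) + b*(372*t^2 + 2*t - 30) + 160*t^3 + 28*t^2 - 12*t
(3) = 4*c^2 + 6*c - 40
(4) = -18*m + 9*x - 27
(5) = n*(2*s + 12) - s^2 - s + 30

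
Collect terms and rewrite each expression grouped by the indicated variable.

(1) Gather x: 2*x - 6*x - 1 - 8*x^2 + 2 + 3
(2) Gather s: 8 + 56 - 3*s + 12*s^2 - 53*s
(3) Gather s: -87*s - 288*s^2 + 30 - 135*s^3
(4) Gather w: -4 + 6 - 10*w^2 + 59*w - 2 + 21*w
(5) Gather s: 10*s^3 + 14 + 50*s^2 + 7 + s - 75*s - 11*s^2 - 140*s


(1) = -8*x^2 - 4*x + 4
(2) = 12*s^2 - 56*s + 64
(3) = -135*s^3 - 288*s^2 - 87*s + 30
(4) = -10*w^2 + 80*w
(5) = 10*s^3 + 39*s^2 - 214*s + 21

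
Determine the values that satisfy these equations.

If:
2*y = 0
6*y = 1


Then:
No Solution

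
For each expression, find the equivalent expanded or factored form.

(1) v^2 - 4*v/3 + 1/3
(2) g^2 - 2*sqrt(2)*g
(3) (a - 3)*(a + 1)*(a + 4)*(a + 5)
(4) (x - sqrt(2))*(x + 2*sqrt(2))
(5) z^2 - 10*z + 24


(1) = (v - 1)*(v - 1/3)
(2) = g*(g - 2*sqrt(2))
(3) = a^4 + 7*a^3 - a^2 - 67*a - 60
(4) = x^2 + sqrt(2)*x - 4
(5) = (z - 6)*(z - 4)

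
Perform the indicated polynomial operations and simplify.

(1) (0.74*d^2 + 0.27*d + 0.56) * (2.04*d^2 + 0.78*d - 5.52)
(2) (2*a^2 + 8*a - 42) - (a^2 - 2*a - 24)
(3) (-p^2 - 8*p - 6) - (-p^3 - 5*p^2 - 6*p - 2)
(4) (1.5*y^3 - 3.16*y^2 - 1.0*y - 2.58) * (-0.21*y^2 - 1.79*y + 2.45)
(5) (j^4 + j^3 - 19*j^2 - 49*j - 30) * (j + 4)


(1) = 1.5096*d^4 + 1.128*d^3 - 2.7318*d^2 - 1.0536*d - 3.0912
(2) = a^2 + 10*a - 18
(3) = p^3 + 4*p^2 - 2*p - 4
(4) = -0.315*y^5 - 2.0214*y^4 + 9.5414*y^3 - 5.4102*y^2 + 2.1682*y - 6.321
(5) = j^5 + 5*j^4 - 15*j^3 - 125*j^2 - 226*j - 120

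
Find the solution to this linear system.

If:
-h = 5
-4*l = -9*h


Then:
h = -5
l = -45/4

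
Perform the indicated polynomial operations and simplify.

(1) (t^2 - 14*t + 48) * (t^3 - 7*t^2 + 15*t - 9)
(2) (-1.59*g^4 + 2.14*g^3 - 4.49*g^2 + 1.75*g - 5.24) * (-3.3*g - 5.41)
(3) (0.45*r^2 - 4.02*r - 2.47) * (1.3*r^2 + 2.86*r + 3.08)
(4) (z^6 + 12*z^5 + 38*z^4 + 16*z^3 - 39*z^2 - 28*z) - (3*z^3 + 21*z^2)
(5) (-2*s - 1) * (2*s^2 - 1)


(1) = t^5 - 21*t^4 + 161*t^3 - 555*t^2 + 846*t - 432
(2) = 5.247*g^5 + 1.5399*g^4 + 3.2396*g^3 + 18.5159*g^2 + 7.8245*g + 28.3484
(3) = 0.585*r^4 - 3.939*r^3 - 13.3222*r^2 - 19.4458*r - 7.6076
(4) = z^6 + 12*z^5 + 38*z^4 + 13*z^3 - 60*z^2 - 28*z
(5) = -4*s^3 - 2*s^2 + 2*s + 1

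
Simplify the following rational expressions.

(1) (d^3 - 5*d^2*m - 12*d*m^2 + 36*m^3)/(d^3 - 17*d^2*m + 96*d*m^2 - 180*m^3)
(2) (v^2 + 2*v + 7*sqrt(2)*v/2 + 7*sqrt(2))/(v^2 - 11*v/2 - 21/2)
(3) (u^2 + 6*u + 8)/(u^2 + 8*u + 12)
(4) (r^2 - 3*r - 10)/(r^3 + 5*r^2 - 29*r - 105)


(1) = (d^2 + d*m - 6*m^2)/(d^2 - 11*d*m + 30*m^2)
(2) = (4*v^2 + v*(8 + 14*sqrt(2)) + 28*sqrt(2))/(4*v^2 - 22*v - 42)
(3) = (u + 4)/(u + 6)
(4) = (r + 2)/(r^2 + 10*r + 21)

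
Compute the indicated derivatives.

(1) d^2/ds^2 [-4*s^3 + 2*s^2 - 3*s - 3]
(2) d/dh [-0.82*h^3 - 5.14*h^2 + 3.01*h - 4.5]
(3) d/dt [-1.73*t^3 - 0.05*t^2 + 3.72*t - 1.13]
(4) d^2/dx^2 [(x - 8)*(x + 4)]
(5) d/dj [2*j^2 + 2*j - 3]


(1) = 4 - 24*s
(2) = -2.46*h^2 - 10.28*h + 3.01
(3) = -5.19*t^2 - 0.1*t + 3.72
(4) = 2
(5) = 4*j + 2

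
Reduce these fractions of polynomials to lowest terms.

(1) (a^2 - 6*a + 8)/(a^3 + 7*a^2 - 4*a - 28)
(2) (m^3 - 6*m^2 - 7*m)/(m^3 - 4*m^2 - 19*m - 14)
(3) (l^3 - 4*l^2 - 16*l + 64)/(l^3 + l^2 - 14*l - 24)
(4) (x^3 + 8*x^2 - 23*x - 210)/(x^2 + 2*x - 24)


(1) = (a - 4)/(a^2 + 9*a + 14)
(2) = m/(m + 2)
(3) = (l^2 - 16)/(l^2 + 5*l + 6)
(4) = (x^2 + 2*x - 35)/(x - 4)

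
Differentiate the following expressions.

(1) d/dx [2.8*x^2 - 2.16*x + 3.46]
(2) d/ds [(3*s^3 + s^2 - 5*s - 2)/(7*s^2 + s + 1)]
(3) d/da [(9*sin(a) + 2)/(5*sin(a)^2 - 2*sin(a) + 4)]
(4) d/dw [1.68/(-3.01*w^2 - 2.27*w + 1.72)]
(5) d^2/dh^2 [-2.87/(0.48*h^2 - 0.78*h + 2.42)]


(1) = 5.6*x - 2.16
(2) = 3*(7*s^4 + 2*s^3 + 15*s^2 + 10*s - 1)/(49*s^4 + 14*s^3 + 15*s^2 + 2*s + 1)
(3) = 5*(-9*sin(a)^2 - 4*sin(a) + 8)*cos(a)/(5*sin(a)^2 - 2*sin(a) + 4)^2
(4) = (10.1136*w + 3.8136)/(3.01*w^2 + 2.27*w - 1.72)^2
(5) = (1.322496*h^2 - 2.149056*h - 2.87*(0.96*h - 0.78)*(1.92*h - 1.56) + 6.667584)/(0.48*h^2 - 0.78*h + 2.42)^3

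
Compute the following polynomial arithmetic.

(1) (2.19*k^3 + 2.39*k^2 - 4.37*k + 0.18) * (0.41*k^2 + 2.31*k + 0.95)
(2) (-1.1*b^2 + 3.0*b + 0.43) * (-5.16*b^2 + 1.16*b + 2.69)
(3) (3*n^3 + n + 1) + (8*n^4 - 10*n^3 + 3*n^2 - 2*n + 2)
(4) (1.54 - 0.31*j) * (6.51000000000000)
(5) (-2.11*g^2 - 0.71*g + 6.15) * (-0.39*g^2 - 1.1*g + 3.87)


(1) = 0.8979*k^5 + 6.0388*k^4 + 5.8097*k^3 - 7.7504*k^2 - 3.7357*k + 0.171
(2) = 5.676*b^4 - 16.756*b^3 - 1.6978*b^2 + 8.5688*b + 1.1567
(3) = 8*n^4 - 7*n^3 + 3*n^2 - n + 3
(4) = 10.0254 - 2.0181*j
(5) = 0.8229*g^4 + 2.5979*g^3 - 9.7832*g^2 - 9.5127*g + 23.8005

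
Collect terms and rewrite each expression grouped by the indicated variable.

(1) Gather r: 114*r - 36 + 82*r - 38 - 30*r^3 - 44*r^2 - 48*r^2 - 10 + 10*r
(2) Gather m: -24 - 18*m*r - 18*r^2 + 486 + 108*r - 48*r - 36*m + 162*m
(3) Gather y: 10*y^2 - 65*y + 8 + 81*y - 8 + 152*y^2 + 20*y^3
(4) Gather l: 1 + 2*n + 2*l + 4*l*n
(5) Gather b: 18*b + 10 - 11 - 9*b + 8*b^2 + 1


(1) = -30*r^3 - 92*r^2 + 206*r - 84
(2) = m*(126 - 18*r) - 18*r^2 + 60*r + 462
(3) = 20*y^3 + 162*y^2 + 16*y
(4) = l*(4*n + 2) + 2*n + 1
(5) = 8*b^2 + 9*b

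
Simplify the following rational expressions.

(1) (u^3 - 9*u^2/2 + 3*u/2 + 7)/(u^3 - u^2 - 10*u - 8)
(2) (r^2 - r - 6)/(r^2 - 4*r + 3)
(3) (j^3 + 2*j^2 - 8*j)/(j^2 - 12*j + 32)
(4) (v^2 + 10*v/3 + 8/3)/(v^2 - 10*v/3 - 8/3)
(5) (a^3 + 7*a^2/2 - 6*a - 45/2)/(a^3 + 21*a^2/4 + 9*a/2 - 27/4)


(1) = (2*u^2 - 11*u + 14)/(2*u^2 - 4*u - 16)
(2) = (r + 2)/(r - 1)
(3) = (j^3 + 2*j^2 - 8*j)/(j^2 - 12*j + 32)
(4) = (3*v^2 + 10*v + 8)/(3*v^2 - 10*v - 8)
(5) = (4*a - 10)/(4*a - 3)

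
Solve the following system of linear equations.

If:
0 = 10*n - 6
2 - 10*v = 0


Then:
n = 3/5
v = 1/5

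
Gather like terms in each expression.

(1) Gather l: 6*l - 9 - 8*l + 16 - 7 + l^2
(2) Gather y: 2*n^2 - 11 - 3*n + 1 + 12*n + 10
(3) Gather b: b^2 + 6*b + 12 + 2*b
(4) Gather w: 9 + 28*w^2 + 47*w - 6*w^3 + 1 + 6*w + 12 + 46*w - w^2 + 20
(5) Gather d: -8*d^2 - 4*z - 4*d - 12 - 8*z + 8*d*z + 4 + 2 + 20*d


(1) = l^2 - 2*l
(2) = 2*n^2 + 9*n
(3) = b^2 + 8*b + 12
(4) = -6*w^3 + 27*w^2 + 99*w + 42
(5) = -8*d^2 + d*(8*z + 16) - 12*z - 6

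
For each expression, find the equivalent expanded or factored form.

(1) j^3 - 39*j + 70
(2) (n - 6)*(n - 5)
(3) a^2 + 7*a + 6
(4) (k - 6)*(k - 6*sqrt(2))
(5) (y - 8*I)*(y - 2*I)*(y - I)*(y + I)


(1) = (j - 5)*(j - 2)*(j + 7)
(2) = n^2 - 11*n + 30
(3) = (a + 1)*(a + 6)
(4) = k^2 - 6*sqrt(2)*k - 6*k + 36*sqrt(2)
(5) = y^4 - 10*I*y^3 - 15*y^2 - 10*I*y - 16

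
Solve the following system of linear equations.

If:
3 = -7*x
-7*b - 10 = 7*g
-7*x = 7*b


Then:
b = 3/7
g = -13/7
x = -3/7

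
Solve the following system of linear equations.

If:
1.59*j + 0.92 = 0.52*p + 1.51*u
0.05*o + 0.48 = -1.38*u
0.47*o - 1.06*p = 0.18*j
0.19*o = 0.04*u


Then:
j = -0.87
o = -0.07
p = 0.12
u = -0.35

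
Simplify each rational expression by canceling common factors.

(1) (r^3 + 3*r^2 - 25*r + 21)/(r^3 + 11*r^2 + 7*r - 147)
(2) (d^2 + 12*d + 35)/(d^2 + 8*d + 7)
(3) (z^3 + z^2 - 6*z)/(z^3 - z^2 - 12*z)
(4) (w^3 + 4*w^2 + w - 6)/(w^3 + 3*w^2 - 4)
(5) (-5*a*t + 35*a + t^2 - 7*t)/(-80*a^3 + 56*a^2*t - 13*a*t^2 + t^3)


(1) = (r - 1)/(r + 7)
(2) = (d + 5)/(d + 1)
(3) = (z - 2)/(z - 4)
(4) = (w + 3)/(w + 2)
(5) = (t - 7)/(16*a^2 - 8*a*t + t^2)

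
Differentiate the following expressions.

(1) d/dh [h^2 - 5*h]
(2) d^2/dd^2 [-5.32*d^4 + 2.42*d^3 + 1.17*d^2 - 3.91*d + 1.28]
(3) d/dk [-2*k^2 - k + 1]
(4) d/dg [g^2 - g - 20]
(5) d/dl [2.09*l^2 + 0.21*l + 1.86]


(1) = 2*h - 5
(2) = -63.84*d^2 + 14.52*d + 2.34
(3) = -4*k - 1
(4) = 2*g - 1
(5) = 4.18*l + 0.21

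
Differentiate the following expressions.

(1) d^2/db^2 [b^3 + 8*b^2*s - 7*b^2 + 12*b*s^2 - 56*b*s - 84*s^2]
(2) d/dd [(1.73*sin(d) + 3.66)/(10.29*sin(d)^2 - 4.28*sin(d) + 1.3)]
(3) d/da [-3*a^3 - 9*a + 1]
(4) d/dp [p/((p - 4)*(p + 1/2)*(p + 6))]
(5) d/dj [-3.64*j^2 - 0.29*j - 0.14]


(1) = 6*b + 16*s - 14
(2) = (-17.8017*sin(d)^2 - 75.3228*sin(d) + 17.9138)*cos(d)/(105.8841*sin(d)^4 - 88.0824*sin(d)^3 + 45.0724*sin(d)^2 - 11.128*sin(d) + 1.69)
(3) = -9*a^2 - 9
(4) = 2*(-4*p^3 - 5*p^2 - 24)/(4*p^6 + 20*p^5 - 159*p^4 - 556*p^3 + 1876*p^2 + 2208*p + 576)
(5) = -7.28*j - 0.29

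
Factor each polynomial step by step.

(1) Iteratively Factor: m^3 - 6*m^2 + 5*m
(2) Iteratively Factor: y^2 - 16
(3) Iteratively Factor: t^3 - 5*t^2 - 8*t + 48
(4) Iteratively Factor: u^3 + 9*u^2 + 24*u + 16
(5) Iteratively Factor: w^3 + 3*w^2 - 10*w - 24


(1) = (m)*(m^2 - 6*m + 5) = m*(m - 5)*(m - 1)
(2) = (y + 4)*(y - 4)
(3) = (t + 3)*(t^2 - 8*t + 16) = (t - 4)*(t + 3)*(t - 4)
(4) = (u + 4)*(u^2 + 5*u + 4) = (u + 1)*(u + 4)*(u + 4)
(5) = (w + 4)*(w^2 - w - 6) = (w + 2)*(w + 4)*(w - 3)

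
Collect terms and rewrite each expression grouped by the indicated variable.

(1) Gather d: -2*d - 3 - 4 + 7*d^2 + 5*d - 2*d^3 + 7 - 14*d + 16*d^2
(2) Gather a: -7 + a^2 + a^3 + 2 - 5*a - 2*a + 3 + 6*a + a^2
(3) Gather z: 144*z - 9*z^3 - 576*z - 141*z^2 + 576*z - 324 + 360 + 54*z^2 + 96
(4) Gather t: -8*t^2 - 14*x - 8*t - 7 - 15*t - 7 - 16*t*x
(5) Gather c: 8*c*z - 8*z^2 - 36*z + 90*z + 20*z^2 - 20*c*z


(1) = -2*d^3 + 23*d^2 - 11*d
(2) = a^3 + 2*a^2 - a - 2
(3) = -9*z^3 - 87*z^2 + 144*z + 132
(4) = -8*t^2 + t*(-16*x - 23) - 14*x - 14
(5) = -12*c*z + 12*z^2 + 54*z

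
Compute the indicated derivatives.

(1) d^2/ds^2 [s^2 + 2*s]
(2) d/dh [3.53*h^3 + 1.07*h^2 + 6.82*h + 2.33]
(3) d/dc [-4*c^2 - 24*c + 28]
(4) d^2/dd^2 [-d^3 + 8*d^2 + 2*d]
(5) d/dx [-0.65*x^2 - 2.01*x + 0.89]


(1) = 2
(2) = 10.59*h^2 + 2.14*h + 6.82
(3) = -8*c - 24
(4) = 16 - 6*d
(5) = -1.3*x - 2.01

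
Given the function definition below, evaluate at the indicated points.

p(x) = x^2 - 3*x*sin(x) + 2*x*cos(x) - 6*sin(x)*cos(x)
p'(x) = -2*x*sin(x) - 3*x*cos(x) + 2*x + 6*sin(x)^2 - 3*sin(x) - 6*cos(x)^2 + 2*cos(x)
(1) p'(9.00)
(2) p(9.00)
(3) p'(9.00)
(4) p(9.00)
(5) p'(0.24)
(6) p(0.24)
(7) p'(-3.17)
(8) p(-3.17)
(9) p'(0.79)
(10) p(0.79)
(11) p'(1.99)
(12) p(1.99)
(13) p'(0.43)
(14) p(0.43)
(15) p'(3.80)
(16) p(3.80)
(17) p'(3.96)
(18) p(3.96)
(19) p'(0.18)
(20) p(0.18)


(1) = 28.16
(2) = 55.73
(3) = 28.16
(4) = 55.73
(5) = -4.43
(6) = -1.03
(7) = -23.74
(8) = 16.83
(9) = -1.88
(10) = -2.95
(11) = 3.23
(12) = -0.88
(13) = -4.02
(14) = -1.84
(15) = 20.01
(16) = 12.50
(17) = 23.04
(18) = 15.95
(19) = -4.42
(20) = -0.77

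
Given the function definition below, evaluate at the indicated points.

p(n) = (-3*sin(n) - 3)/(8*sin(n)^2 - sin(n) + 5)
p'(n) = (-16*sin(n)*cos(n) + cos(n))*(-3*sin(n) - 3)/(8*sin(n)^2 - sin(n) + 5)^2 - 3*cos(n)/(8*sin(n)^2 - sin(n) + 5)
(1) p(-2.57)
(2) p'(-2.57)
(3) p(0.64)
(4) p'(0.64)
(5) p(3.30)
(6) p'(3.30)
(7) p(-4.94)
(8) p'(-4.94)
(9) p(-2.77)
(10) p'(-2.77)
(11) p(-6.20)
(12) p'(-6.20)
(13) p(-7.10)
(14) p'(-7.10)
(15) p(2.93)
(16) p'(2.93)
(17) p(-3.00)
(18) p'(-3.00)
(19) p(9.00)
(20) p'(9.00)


(1) = -0.17
(2) = 0.50
(3) = -0.66
(4) = 0.29
(5) = -0.47
(6) = 0.86
(7) = -0.51
(8) = 0.09
(9) = -0.30
(10) = 0.73
(11) = -0.65
(12) = -0.56
(13) = -0.08
(14) = -0.28
(15) = -0.71
(16) = 0.25
(17) = -0.49
(18) = 0.86
(19) = -0.71
(20) = -0.15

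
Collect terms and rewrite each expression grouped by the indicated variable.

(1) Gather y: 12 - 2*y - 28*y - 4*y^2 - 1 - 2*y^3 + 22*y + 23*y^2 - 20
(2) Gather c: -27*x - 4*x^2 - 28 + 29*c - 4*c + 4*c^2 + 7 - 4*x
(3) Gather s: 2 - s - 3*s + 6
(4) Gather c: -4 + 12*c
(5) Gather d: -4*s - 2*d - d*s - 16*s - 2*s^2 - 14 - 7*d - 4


(1) = -2*y^3 + 19*y^2 - 8*y - 9
(2) = 4*c^2 + 25*c - 4*x^2 - 31*x - 21
(3) = 8 - 4*s
(4) = 12*c - 4
(5) = d*(-s - 9) - 2*s^2 - 20*s - 18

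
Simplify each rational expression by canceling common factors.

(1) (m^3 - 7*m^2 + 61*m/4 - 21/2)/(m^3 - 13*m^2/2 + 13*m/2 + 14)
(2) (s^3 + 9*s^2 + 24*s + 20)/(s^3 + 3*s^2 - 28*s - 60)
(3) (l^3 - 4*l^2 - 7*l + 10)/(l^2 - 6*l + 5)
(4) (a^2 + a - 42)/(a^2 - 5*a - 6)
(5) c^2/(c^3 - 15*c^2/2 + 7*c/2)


(1) = (2*m^2 - 7*m + 6)/(2*m^2 - 6*m - 8)
(2) = (s^2 + 7*s + 10)/(s^2 + s - 30)
(3) = l + 2
(4) = (a + 7)/(a + 1)
(5) = 2*c/(2*c^2 - 15*c + 7)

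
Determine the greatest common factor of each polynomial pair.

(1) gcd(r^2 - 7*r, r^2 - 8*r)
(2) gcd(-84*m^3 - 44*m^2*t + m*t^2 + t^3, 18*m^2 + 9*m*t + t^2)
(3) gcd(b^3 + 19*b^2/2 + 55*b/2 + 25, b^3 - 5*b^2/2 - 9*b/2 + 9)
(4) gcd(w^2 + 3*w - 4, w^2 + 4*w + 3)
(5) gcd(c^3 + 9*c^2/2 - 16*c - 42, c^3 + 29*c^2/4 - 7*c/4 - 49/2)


(1) = r
(2) = gcd((-7*m + t)*(2*m + t)*(6*m + t), (3*m + t)*(6*m + t)) = 6*m + t
(3) = b + 2
(4) = 1
(5) = gcd((c - 7/2)*(c + 2)*(c + 6), (c - 7/4)*(c + 2)*(c + 7)) = c + 2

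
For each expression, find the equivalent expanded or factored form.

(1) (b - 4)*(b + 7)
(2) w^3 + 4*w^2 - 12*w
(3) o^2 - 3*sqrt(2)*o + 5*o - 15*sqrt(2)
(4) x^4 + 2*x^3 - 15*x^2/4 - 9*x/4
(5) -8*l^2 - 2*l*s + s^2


(1) = b^2 + 3*b - 28
(2) = w*(w - 2)*(w + 6)
(3) = (o + 5)*(o - 3*sqrt(2))
(4) = x*(x - 3/2)*(x + 1/2)*(x + 3)
(5) = (-4*l + s)*(2*l + s)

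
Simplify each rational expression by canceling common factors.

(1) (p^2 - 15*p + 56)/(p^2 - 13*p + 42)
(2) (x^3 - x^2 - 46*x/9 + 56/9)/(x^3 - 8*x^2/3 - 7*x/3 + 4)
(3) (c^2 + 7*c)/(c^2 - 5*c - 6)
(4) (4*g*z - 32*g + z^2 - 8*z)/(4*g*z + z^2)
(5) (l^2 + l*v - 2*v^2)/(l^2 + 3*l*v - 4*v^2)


(1) = (p - 8)/(p - 6)
(2) = (9*x^3 - 9*x^2 - 46*x + 56)/(9*x^3 - 24*x^2 - 21*x + 36)
(3) = (c^2 + 7*c)/(c^2 - 5*c - 6)
(4) = (z - 8)/z
(5) = (l + 2*v)/(l + 4*v)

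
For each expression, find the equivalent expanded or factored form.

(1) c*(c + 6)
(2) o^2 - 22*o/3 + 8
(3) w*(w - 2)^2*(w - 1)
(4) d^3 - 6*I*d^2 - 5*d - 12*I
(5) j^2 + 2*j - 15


(1) = c^2 + 6*c
(2) = (o - 6)*(o - 4/3)
(3) = w^4 - 5*w^3 + 8*w^2 - 4*w
(4) = (d - 4*I)*(d - 3*I)*(d + I)
(5) = (j - 3)*(j + 5)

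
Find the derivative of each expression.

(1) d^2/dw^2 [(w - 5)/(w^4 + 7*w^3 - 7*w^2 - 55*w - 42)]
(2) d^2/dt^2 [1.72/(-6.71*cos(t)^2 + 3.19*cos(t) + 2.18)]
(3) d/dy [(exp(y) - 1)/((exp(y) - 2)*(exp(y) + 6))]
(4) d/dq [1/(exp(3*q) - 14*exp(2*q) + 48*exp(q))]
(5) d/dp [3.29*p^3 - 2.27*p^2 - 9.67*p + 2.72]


(1) = 2*(-(w - 5)*(4*w^3 + 21*w^2 - 14*w - 55)^2 + (-4*w^3 - 21*w^2 + 14*w - (w - 5)*(6*w^2 + 21*w - 7) + 55)*(-w^4 - 7*w^3 + 7*w^2 + 55*w + 42))/(-w^4 - 7*w^3 + 7*w^2 + 55*w + 42)^3
(2) = (-309.765808*(1 - cos(t)^2)^2 + 110.449284*cos(t)^3 - 273.02506*cos(t)^2 - 208.937344*cos(t) + 395.091224)/(-6.71*cos(t)^2 + 3.19*cos(t) + 2.18)^3
(3) = (-exp(2*y) + 2*exp(y) - 8)*exp(y)/(exp(4*y) + 8*exp(3*y) - 8*exp(2*y) - 96*exp(y) + 144)
(4) = (-3*exp(2*q) + 28*exp(q) - 48)*exp(-q)/(exp(2*q) - 14*exp(q) + 48)^2
(5) = 9.87*p^2 - 4.54*p - 9.67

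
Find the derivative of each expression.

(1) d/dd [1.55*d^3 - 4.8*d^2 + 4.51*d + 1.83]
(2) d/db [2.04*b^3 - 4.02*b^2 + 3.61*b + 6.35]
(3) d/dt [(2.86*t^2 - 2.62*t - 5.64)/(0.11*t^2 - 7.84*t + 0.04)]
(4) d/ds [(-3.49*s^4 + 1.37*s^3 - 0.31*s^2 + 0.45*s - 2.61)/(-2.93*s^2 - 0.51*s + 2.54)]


(1) = 4.65*d^2 - 9.6*d + 4.51
(2) = 6.12*b^2 - 8.04*b + 3.61
(3) = (-22.1342*t^2 + 1.4696*t - 44.3224)/(0.0121*t^4 - 1.7248*t^3 + 61.4744*t^2 - 0.6272*t + 0.0016)
(4) = (20.4514*s^5 + 1.3256*s^4 - 36.8558*s^3 + 11.916*s^2 - 16.8694*s - 0.1881)/(8.5849*s^4 + 2.9886*s^3 - 14.6243*s^2 - 2.5908*s + 6.4516)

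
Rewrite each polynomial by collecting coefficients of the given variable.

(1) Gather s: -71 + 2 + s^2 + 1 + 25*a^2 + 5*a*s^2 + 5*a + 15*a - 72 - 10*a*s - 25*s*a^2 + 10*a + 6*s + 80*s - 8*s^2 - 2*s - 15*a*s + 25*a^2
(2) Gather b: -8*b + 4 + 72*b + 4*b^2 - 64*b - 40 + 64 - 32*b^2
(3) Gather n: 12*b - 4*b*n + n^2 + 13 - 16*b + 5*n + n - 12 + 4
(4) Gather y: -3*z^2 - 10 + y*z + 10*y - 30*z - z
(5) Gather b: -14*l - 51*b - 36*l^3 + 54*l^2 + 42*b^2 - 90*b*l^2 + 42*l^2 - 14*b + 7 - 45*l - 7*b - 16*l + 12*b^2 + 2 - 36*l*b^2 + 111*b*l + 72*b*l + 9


(1) = 50*a^2 + 30*a + s^2*(5*a - 7) + s*(-25*a^2 - 25*a + 84) - 140
(2) = 28 - 28*b^2
(3) = -4*b + n^2 + n*(6 - 4*b) + 5
(4) = y*(z + 10) - 3*z^2 - 31*z - 10
(5) = b^2*(54 - 36*l) + b*(-90*l^2 + 183*l - 72) - 36*l^3 + 96*l^2 - 75*l + 18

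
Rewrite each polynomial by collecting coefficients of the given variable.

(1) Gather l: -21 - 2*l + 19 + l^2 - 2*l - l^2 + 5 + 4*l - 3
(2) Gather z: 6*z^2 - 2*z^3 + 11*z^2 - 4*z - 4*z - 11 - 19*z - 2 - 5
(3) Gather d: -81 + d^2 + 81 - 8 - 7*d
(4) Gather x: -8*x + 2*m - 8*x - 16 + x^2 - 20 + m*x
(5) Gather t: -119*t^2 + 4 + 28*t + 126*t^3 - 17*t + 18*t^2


(1) = 0
(2) = -2*z^3 + 17*z^2 - 27*z - 18
(3) = d^2 - 7*d - 8
(4) = 2*m + x^2 + x*(m - 16) - 36
(5) = 126*t^3 - 101*t^2 + 11*t + 4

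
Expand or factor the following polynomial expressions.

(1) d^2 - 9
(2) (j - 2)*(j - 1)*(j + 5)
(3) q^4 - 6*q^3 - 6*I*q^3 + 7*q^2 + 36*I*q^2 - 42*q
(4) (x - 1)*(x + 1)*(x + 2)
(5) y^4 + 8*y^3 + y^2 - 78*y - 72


(1) = (d - 3)*(d + 3)
(2) = j^3 + 2*j^2 - 13*j + 10
(3) = q*(q - 6)*(q - 7*I)*(q + I)
(4) = x^3 + 2*x^2 - x - 2
(5) = (y - 3)*(y + 1)*(y + 4)*(y + 6)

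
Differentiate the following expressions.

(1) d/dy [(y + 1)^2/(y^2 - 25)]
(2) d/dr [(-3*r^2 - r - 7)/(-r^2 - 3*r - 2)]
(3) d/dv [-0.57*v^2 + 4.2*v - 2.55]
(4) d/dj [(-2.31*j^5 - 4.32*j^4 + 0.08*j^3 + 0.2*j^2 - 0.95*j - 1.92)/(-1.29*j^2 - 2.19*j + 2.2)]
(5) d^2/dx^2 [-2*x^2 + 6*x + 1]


(1) = 2*(y + 1)*(y^2 - y*(y + 1) - 25)/(y^2 - 25)^2
(2) = (8*r^2 - 2*r - 19)/(r^4 + 6*r^3 + 13*r^2 + 12*r + 4)
(3) = 4.2 - 1.14*v
(4) = (8.9397*j^6 + 31.3812*j^5 + 2.8692*j^4 - 38.3664*j^3 - 1.1355*j^2 - 4.0736*j - 6.2948)/(1.6641*j^4 + 5.6502*j^3 - 0.8799*j^2 - 9.636*j + 4.84)
(5) = -4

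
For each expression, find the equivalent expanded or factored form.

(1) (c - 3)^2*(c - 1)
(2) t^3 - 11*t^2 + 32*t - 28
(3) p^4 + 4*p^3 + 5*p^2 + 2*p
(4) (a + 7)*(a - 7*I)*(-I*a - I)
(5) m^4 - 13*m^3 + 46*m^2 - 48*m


(1) = c^3 - 7*c^2 + 15*c - 9
(2) = (t - 7)*(t - 2)^2
(3) = p*(p + 1)^2*(p + 2)
(4) = -I*a^3 - 7*a^2 - 8*I*a^2 - 56*a - 7*I*a - 49
(5) = m*(m - 8)*(m - 3)*(m - 2)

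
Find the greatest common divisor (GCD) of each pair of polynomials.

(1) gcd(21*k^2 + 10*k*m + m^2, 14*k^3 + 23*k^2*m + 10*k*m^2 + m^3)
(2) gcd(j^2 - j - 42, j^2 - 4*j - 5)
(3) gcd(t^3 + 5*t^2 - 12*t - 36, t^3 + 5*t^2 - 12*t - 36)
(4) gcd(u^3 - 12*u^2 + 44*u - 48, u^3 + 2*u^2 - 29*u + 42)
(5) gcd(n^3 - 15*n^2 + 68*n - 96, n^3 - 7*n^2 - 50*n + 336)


(1) = 7*k + m
(2) = gcd((j - 7)*(j + 6), (j - 5)*(j + 1)) = 1
(3) = t^3 + 5*t^2 - 12*t - 36
(4) = u - 2
(5) = gcd((n - 8)*(n - 4)*(n - 3), (n - 8)*(n - 6)*(n + 7)) = n - 8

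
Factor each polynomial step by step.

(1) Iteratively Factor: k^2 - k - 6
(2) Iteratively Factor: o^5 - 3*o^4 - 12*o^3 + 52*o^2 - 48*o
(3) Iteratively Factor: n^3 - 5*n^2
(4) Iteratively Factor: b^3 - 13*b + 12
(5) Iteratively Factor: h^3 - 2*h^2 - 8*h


(1) = (k - 3)*(k + 2)
(2) = (o)*(o^4 - 3*o^3 - 12*o^2 + 52*o - 48) = o*(o - 3)*(o^3 - 12*o + 16) = o*(o - 3)*(o - 2)*(o^2 + 2*o - 8) = o*(o - 3)*(o - 2)*(o + 4)*(o - 2)
(3) = (n)*(n^2 - 5*n) = n^2*(n - 5)
(4) = (b + 4)*(b^2 - 4*b + 3) = (b - 1)*(b + 4)*(b - 3)
(5) = (h - 4)*(h^2 + 2*h) = (h - 4)*(h + 2)*(h)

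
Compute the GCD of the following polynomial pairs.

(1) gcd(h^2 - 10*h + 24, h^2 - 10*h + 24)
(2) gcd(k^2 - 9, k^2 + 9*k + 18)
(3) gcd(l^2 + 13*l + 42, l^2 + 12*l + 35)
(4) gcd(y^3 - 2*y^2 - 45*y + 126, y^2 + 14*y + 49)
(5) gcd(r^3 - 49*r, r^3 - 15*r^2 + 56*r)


(1) = h^2 - 10*h + 24
(2) = k + 3
(3) = l + 7
(4) = y + 7
(5) = gcd(r*(r - 7)*(r + 7), r*(r - 8)*(r - 7)) = r^2 - 7*r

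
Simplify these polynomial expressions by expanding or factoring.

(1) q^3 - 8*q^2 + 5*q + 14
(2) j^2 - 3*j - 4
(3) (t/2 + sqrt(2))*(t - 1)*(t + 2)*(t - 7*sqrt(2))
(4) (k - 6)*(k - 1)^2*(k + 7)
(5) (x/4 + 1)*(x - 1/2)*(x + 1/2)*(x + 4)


(1) = (q - 7)*(q - 2)*(q + 1)
(2) = (j - 4)*(j + 1)
(3) = t^4/2 - 5*sqrt(2)*t^3/2 + t^3/2 - 15*t^2 - 5*sqrt(2)*t^2/2 - 14*t + 5*sqrt(2)*t + 28
(4) = k^4 - k^3 - 43*k^2 + 85*k - 42
(5) = x^4/4 + 2*x^3 + 63*x^2/16 - x/2 - 1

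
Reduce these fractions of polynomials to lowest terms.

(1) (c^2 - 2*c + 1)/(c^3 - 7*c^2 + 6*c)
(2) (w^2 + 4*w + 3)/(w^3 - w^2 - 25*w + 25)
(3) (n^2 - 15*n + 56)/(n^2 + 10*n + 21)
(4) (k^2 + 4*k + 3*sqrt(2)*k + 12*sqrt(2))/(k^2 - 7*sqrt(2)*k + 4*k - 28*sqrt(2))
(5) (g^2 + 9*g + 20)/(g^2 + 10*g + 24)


(1) = (c - 1)/(c^2 - 6*c)
(2) = (w^2 + 4*w + 3)/(w^3 - w^2 - 25*w + 25)
(3) = (n^2 - 15*n + 56)/(n^2 + 10*n + 21)
(4) = (k + 3*sqrt(2))/(k - 7*sqrt(2))
(5) = (g + 5)/(g + 6)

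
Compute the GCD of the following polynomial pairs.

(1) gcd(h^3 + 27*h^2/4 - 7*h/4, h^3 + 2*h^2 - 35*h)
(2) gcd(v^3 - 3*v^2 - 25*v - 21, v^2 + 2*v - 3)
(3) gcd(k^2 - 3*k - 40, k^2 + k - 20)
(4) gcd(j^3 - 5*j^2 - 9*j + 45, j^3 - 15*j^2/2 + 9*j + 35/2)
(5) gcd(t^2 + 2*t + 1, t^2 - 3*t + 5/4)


(1) = h^2 + 7*h
(2) = gcd((v - 7)*(v + 1)*(v + 3), (v - 1)*(v + 3)) = v + 3
(3) = k + 5
(4) = j - 5
(5) = 1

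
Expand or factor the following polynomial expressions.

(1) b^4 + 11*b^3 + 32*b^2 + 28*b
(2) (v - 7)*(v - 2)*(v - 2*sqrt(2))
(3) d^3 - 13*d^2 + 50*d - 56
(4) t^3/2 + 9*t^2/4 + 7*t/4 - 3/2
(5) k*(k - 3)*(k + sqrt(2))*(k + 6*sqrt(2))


(1) = b*(b + 2)^2*(b + 7)
(2) = v^3 - 9*v^2 - 2*sqrt(2)*v^2 + 14*v + 18*sqrt(2)*v - 28*sqrt(2)
(3) = (d - 7)*(d - 4)*(d - 2)
(4) = (t/2 + 1)*(t - 1/2)*(t + 3)
(5) = k^4 - 3*k^3 + 7*sqrt(2)*k^3 - 21*sqrt(2)*k^2 + 12*k^2 - 36*k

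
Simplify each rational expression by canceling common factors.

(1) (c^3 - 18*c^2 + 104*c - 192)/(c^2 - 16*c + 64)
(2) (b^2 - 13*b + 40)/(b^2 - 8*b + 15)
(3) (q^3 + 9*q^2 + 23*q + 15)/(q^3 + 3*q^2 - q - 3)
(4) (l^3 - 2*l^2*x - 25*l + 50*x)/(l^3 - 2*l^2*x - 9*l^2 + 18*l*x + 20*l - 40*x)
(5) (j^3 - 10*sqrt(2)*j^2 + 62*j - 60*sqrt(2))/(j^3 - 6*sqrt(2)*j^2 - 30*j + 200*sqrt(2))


(1) = (c^2 - 10*c + 24)/(c - 8)
(2) = (b - 8)/(b - 3)
(3) = (q + 5)/(q - 1)
(4) = (l + 5)/(l - 4)
(5) = (j^2 - 5*sqrt(2)*j + 12)/(j^2 - sqrt(2)*j - 40)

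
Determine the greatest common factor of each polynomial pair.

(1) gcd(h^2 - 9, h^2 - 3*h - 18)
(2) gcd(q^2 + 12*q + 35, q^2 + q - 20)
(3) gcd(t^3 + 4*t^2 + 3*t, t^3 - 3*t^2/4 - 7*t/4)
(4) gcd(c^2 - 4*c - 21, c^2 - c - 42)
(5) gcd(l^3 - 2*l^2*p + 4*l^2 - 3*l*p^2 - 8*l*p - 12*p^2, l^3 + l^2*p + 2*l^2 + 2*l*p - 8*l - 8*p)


(1) = gcd((h - 3)*(h + 3), (h - 6)*(h + 3)) = h + 3
(2) = gcd((q + 5)*(q + 7), (q - 4)*(q + 5)) = q + 5
(3) = gcd(t*(t + 1)*(t + 3), t*(t - 7/4)*(t + 1)) = t^2 + t
(4) = gcd((c - 7)*(c + 3), (c - 7)*(c + 6)) = c - 7
(5) = l^2 + l*p + 4*l + 4*p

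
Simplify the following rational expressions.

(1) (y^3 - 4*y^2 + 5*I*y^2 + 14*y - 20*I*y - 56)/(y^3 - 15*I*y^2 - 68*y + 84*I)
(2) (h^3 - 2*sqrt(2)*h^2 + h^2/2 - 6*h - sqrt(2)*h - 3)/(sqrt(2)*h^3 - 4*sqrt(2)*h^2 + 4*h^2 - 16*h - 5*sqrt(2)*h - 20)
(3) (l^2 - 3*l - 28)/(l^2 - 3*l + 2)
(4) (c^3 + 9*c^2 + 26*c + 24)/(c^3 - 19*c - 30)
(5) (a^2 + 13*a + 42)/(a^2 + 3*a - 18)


(1) = (y^2 + y*(-4 + 7*I) - 28*I)/(y^2 - 13*I*y - 42)
(2) = (2*h^3 + h^2*(1 - 4*sqrt(2)) + h*(-12 - 2*sqrt(2)) - 6)/(2*sqrt(2)*h^3 + h^2*(8 - 8*sqrt(2)) + h*(-32 - 10*sqrt(2)) - 40)
(3) = (l^2 - 3*l - 28)/(l^2 - 3*l + 2)
(4) = (c + 4)/(c - 5)
(5) = (a + 7)/(a - 3)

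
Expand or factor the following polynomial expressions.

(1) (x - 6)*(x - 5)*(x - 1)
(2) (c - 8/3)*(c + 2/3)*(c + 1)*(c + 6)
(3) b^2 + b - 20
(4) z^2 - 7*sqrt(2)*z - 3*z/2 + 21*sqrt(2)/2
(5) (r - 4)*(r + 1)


(1) = x^3 - 12*x^2 + 41*x - 30
(2) = c^4 + 5*c^3 - 88*c^2/9 - 220*c/9 - 32/3
(3) = (b - 4)*(b + 5)
(4) = (z - 3/2)*(z - 7*sqrt(2))
(5) = r^2 - 3*r - 4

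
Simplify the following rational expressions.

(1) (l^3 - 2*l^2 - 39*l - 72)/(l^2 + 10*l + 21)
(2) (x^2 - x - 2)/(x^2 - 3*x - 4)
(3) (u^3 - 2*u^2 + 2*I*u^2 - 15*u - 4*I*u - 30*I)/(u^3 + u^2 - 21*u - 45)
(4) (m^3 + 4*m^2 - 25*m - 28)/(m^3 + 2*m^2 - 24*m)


(1) = (l^2 - 5*l - 24)/(l + 7)
(2) = (x - 2)/(x - 4)
(3) = (u + 2*I)/(u + 3)
(4) = (m^2 + 8*m + 7)/(m^2 + 6*m)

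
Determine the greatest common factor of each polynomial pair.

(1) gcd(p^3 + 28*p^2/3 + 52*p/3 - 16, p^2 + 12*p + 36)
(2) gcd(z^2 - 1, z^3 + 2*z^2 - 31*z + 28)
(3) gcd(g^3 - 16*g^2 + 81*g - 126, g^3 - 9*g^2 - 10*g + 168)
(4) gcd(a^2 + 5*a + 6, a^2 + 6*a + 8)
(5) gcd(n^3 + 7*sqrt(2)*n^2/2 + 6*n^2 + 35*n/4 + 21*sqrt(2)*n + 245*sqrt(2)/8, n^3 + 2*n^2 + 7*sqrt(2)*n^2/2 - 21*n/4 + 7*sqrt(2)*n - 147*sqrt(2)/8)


(1) = gcd((p - 2/3)*(p + 4)*(p + 6), (p + 6)^2) = p + 6
(2) = z - 1
(3) = g^2 - 13*g + 42
(4) = gcd((a + 2)*(a + 3), (a + 2)*(a + 4)) = a + 2
(5) = gcd((n + 5/2)*(n + 7/2)*(n + 7*sqrt(2)/2), (n - 3/2)*(n + 7/2)*(n + 7*sqrt(2)/2)) = n^2 + n*(7/2 + 7*sqrt(2)/2) + 49*sqrt(2)/4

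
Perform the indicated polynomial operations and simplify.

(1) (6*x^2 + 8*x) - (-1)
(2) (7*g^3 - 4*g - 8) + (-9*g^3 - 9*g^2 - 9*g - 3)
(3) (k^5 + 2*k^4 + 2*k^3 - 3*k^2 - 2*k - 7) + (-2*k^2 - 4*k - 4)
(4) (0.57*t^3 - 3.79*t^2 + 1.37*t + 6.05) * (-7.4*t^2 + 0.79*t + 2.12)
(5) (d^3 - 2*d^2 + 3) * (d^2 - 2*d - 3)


(1) = 6*x^2 + 8*x + 1
(2) = -2*g^3 - 9*g^2 - 13*g - 11
(3) = k^5 + 2*k^4 + 2*k^3 - 5*k^2 - 6*k - 11
(4) = -4.218*t^5 + 28.4963*t^4 - 11.9237*t^3 - 51.7225*t^2 + 7.6839*t + 12.826
(5) = d^5 - 4*d^4 + d^3 + 9*d^2 - 6*d - 9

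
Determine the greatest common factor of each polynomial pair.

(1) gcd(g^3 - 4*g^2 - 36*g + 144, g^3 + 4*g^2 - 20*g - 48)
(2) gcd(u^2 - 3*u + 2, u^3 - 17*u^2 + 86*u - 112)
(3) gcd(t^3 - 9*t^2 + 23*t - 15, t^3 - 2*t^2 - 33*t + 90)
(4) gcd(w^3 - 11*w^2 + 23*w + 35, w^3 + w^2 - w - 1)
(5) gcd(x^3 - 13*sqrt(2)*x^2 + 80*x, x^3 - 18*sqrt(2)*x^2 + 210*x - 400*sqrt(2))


(1) = g^2 + 2*g - 24
(2) = u - 2
(3) = t^2 - 8*t + 15
(4) = w + 1
(5) = x^2 - 13*sqrt(2)*x + 80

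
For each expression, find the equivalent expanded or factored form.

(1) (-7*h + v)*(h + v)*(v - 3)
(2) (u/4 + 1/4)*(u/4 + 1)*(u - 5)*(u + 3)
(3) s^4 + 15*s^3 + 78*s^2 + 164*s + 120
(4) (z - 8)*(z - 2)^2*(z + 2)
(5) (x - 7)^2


(1) = -7*h^2*v + 21*h^2 - 6*h*v^2 + 18*h*v + v^3 - 3*v^2
(2) = u^4/16 + 3*u^3/16 - 21*u^2/16 - 83*u/16 - 15/4
(3) = (s + 2)^2*(s + 5)*(s + 6)
(4) = z^4 - 10*z^3 + 12*z^2 + 40*z - 64
(5) = x^2 - 14*x + 49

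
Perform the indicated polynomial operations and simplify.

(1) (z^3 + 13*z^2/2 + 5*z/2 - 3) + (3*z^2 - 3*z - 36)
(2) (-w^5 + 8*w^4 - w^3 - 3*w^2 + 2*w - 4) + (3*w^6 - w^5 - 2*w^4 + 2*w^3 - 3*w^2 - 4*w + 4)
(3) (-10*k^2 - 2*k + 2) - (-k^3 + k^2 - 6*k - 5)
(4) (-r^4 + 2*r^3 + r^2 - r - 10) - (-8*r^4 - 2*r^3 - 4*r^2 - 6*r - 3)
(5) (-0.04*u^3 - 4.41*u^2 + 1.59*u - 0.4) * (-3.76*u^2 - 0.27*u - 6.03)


(1) = z^3 + 19*z^2/2 - z/2 - 39
(2) = 3*w^6 - 2*w^5 + 6*w^4 + w^3 - 6*w^2 - 2*w
(3) = k^3 - 11*k^2 + 4*k + 7
(4) = 7*r^4 + 4*r^3 + 5*r^2 + 5*r - 7
(5) = 0.1504*u^5 + 16.5924*u^4 - 4.5465*u^3 + 27.667*u^2 - 9.4797*u + 2.412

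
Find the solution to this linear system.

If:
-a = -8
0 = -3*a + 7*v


Then:
a = 8
v = 24/7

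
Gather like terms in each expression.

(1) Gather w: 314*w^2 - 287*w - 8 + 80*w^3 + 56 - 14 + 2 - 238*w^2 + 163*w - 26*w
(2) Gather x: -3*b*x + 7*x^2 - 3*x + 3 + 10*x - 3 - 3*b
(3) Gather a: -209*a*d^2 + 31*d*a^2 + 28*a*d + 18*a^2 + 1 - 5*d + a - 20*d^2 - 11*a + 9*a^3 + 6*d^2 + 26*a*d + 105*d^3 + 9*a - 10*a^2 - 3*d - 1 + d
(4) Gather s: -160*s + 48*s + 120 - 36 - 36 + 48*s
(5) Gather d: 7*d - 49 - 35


(1) = 80*w^3 + 76*w^2 - 150*w + 36
(2) = -3*b + 7*x^2 + x*(7 - 3*b)
(3) = 9*a^3 + a^2*(31*d + 8) + a*(-209*d^2 + 54*d - 1) + 105*d^3 - 14*d^2 - 7*d
(4) = 48 - 64*s
(5) = 7*d - 84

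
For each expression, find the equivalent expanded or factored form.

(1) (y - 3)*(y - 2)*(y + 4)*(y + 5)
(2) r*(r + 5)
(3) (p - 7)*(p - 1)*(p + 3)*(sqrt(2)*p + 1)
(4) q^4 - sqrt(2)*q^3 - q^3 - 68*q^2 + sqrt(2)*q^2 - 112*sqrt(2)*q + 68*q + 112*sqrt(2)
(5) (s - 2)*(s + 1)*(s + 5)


(1) = y^4 + 4*y^3 - 19*y^2 - 46*y + 120
(2) = r^2 + 5*r
(3) = sqrt(2)*p^4 - 5*sqrt(2)*p^3 + p^3 - 17*sqrt(2)*p^2 - 5*p^2 - 17*p + 21*sqrt(2)*p + 21
(4) = (q - 1)*(q - 7*sqrt(2))*(q + 2*sqrt(2))*(q + 4*sqrt(2))
(5) = s^3 + 4*s^2 - 7*s - 10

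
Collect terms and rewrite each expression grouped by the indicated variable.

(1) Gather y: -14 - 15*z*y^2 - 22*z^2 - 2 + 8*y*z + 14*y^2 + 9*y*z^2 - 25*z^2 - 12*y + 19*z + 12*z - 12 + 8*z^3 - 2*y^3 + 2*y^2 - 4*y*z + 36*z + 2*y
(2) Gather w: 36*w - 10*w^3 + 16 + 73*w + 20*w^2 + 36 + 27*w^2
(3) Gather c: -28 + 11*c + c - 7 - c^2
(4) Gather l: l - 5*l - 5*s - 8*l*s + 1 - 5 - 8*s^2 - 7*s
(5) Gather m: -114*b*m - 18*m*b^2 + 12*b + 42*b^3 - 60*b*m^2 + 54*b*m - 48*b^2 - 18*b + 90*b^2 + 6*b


(1) = -2*y^3 + y^2*(16 - 15*z) + y*(9*z^2 + 4*z - 10) + 8*z^3 - 47*z^2 + 67*z - 28
(2) = -10*w^3 + 47*w^2 + 109*w + 52
(3) = -c^2 + 12*c - 35
(4) = l*(-8*s - 4) - 8*s^2 - 12*s - 4
(5) = 42*b^3 + 42*b^2 - 60*b*m^2 + m*(-18*b^2 - 60*b)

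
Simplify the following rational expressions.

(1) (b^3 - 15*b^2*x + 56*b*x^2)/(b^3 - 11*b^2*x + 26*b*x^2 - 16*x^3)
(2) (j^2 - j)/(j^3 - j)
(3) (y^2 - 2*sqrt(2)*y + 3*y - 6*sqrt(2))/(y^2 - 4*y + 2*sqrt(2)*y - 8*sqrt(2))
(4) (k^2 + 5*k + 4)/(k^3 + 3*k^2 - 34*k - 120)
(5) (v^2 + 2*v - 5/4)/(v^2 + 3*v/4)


(1) = (b^2 - 7*b*x)/(b^2 - 3*b*x + 2*x^2)
(2) = 1/(j + 1)
(3) = (y^2 + y*(3 - 2*sqrt(2)) - 6*sqrt(2))/(y^2 + y*(-4 + 2*sqrt(2)) - 8*sqrt(2))
(4) = (k + 1)/(k^2 - k - 30)
(5) = (4*v^2 + 8*v - 5)/(4*v^2 + 3*v)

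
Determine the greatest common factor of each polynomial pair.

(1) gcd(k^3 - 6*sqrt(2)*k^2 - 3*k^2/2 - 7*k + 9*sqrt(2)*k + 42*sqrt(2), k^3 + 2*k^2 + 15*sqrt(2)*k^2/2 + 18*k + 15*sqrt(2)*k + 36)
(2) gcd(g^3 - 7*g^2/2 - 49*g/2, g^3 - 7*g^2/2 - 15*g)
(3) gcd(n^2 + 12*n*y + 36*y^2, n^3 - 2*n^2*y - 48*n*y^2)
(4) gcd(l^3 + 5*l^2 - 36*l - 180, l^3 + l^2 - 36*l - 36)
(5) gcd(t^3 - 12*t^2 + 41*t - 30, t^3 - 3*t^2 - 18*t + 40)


(1) = gcd((k - 7/2)*(k + 2)*(k - 6*sqrt(2)), (k + 2)*(k + 3*sqrt(2)/2)*(k + 6*sqrt(2))) = k + 2
(2) = g
(3) = gcd((n + 6*y)^2, n*(n - 8*y)*(n + 6*y)) = n + 6*y
(4) = l^2 - 36
(5) = t - 5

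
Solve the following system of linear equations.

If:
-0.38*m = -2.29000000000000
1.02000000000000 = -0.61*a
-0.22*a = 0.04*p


Then:
a = -1.67
m = 6.03
p = 9.20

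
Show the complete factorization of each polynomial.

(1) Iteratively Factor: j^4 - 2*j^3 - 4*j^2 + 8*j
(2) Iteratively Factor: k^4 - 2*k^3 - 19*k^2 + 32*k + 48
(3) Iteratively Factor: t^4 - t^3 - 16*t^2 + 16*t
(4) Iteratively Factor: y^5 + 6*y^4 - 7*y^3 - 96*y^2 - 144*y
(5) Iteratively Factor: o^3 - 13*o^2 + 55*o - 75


(1) = (j - 2)*(j^3 - 4*j) = (j - 2)^2*(j^2 + 2*j) = (j - 2)^2*(j + 2)*(j)
(2) = (k - 4)*(k^3 + 2*k^2 - 11*k - 12) = (k - 4)*(k - 3)*(k^2 + 5*k + 4) = (k - 4)*(k - 3)*(k + 4)*(k + 1)
(3) = (t + 4)*(t^3 - 5*t^2 + 4*t) = t*(t + 4)*(t^2 - 5*t + 4) = t*(t - 4)*(t + 4)*(t - 1)
(4) = (y + 4)*(y^4 + 2*y^3 - 15*y^2 - 36*y) = (y + 3)*(y + 4)*(y^3 - y^2 - 12*y) = (y - 4)*(y + 3)*(y + 4)*(y^2 + 3*y) = y*(y - 4)*(y + 3)*(y + 4)*(y + 3)
(5) = (o - 3)*(o^2 - 10*o + 25) = (o - 5)*(o - 3)*(o - 5)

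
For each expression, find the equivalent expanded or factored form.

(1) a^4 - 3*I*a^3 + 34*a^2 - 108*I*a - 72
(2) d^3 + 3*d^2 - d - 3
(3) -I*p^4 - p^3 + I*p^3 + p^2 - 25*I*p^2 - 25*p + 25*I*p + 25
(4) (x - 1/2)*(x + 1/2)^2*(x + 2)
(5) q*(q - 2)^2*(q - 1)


(1) = (a - 6*I)*(a - 2*I)*(a - I)*(a + 6*I)
(2) = (d - 1)*(d + 1)*(d + 3)
(3) = (p - 5*I)*(p - I)*(p + 5*I)*(-I*p + I)
(4) = x^4 + 5*x^3/2 + 3*x^2/4 - 5*x/8 - 1/4
(5) = q^4 - 5*q^3 + 8*q^2 - 4*q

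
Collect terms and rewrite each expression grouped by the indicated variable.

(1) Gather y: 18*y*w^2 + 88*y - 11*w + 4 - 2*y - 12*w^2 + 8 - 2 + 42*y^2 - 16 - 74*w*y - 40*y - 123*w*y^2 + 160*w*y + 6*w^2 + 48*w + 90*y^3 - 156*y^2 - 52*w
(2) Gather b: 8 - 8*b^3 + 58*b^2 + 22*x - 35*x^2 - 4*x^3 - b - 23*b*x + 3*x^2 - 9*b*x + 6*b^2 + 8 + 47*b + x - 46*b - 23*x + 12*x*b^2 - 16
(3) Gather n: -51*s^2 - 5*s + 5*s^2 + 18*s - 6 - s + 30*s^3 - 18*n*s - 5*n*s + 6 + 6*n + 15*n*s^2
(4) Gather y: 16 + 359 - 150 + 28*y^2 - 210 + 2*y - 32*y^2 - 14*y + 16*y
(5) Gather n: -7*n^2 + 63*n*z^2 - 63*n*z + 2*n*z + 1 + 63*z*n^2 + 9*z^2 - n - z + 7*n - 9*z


(1) = -6*w^2 - 15*w + 90*y^3 + y^2*(-123*w - 114) + y*(18*w^2 + 86*w + 46) - 6
(2) = -8*b^3 + b^2*(12*x + 64) - 32*b*x - 4*x^3 - 32*x^2
(3) = n*(15*s^2 - 23*s + 6) + 30*s^3 - 46*s^2 + 12*s
(4) = -4*y^2 + 4*y + 15
(5) = n^2*(63*z - 7) + n*(63*z^2 - 61*z + 6) + 9*z^2 - 10*z + 1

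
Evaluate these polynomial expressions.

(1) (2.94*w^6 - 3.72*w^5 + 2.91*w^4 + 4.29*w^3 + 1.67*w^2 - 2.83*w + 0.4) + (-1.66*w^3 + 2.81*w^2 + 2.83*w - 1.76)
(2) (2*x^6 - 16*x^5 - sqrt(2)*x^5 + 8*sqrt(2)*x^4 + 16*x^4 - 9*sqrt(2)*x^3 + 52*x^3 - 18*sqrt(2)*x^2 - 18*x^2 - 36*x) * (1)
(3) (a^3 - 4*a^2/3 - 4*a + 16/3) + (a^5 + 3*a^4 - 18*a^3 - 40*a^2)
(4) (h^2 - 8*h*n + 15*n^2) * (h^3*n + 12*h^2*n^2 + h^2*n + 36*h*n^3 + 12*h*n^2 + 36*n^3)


(1) = 2.94*w^6 - 3.72*w^5 + 2.91*w^4 + 2.63*w^3 + 4.48*w^2 - 1.36
(2) = 2*x^6 - 16*x^5 - sqrt(2)*x^5 + 8*sqrt(2)*x^4 + 16*x^4 - 9*sqrt(2)*x^3 + 52*x^3 - 18*sqrt(2)*x^2 - 18*x^2 - 36*x
(3) = a^5 + 3*a^4 - 17*a^3 - 124*a^2/3 - 4*a + 16/3
(4) = h^5*n + 4*h^4*n^2 + h^4*n - 45*h^3*n^3 + 4*h^3*n^2 - 108*h^2*n^4 - 45*h^2*n^3 + 540*h*n^5 - 108*h*n^4 + 540*n^5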